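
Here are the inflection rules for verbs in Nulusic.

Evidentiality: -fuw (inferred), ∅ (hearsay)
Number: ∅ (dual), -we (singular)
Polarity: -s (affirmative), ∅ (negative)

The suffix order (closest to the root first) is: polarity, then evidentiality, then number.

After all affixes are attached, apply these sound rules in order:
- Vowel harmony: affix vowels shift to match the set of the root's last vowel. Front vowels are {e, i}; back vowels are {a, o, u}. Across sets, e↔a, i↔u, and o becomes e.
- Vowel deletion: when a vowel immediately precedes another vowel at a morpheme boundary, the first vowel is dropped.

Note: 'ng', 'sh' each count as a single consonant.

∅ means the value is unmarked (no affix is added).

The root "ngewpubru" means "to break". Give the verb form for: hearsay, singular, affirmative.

ngewpubruswa

Attach polarity affirmative -s → ngewpubrus.
evidentiality = hearsay: zero marking, form stays ngewpubrus.
Attach number singular -we → ngewpubruswe.
Apply vowel harmony: ngewpubruswe → ngewpubruswa.
Vowel deletion: no change.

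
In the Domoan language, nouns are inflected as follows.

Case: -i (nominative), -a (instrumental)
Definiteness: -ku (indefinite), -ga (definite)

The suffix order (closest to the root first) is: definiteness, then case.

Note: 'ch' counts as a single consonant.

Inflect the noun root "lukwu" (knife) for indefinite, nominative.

Attach definiteness indefinite -ku → lukwuku.
Attach case nominative -i → lukwukui.

lukwukui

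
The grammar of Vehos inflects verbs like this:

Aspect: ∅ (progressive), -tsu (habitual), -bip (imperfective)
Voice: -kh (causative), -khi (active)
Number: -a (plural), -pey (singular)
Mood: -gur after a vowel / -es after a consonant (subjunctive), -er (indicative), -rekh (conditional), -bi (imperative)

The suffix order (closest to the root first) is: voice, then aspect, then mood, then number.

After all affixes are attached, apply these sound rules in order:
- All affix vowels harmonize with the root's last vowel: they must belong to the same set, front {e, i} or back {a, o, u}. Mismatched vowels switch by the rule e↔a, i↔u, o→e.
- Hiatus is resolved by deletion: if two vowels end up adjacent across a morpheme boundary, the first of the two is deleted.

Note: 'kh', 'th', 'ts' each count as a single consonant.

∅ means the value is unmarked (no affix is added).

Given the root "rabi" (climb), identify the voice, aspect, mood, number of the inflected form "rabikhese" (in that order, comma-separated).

Segment: rabi-kh-es-a.
voice: -kh → causative.
aspect: ∅ → progressive.
mood: -gur/es → subjunctive.
number: -a → plural.

causative, progressive, subjunctive, plural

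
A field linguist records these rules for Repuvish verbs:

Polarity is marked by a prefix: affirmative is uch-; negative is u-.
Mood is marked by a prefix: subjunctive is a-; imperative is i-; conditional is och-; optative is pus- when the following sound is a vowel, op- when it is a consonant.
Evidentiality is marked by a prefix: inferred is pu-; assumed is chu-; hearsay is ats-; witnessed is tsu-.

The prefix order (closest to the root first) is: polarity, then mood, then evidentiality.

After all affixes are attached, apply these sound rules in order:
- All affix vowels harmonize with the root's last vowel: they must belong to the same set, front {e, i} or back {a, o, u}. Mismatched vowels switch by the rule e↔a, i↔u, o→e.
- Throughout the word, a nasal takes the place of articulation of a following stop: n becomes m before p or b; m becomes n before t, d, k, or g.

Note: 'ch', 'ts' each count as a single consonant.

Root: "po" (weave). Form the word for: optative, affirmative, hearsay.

Attach polarity affirmative uch- → uchpo.
Attach mood optative pus- (before vowel 'u') → pusuchpo.
Attach evidentiality hearsay ats- → atspusuchpo.
Vowel harmony: no change.
Nasal assimilation: no change.

atspusuchpo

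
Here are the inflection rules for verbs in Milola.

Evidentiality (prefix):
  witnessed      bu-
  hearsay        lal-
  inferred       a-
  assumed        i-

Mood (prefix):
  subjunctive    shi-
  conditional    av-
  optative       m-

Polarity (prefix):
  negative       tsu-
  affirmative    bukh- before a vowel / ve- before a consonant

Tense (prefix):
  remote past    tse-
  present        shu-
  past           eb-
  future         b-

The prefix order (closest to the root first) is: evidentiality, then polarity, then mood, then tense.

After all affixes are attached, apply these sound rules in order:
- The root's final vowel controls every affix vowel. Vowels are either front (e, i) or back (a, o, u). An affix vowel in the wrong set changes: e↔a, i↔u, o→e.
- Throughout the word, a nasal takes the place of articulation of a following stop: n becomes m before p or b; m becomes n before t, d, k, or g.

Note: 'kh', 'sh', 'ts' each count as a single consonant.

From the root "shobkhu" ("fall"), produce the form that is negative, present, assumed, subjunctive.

shushutsuushobkhu

Attach evidentiality assumed i- → ishobkhu.
Attach polarity negative tsu- → tsuishobkhu.
Attach mood subjunctive shi- → shitsuishobkhu.
Attach tense present shu- → shushitsuishobkhu.
Apply vowel harmony: shushitsuishobkhu → shushutsuushobkhu.
Nasal assimilation: no change.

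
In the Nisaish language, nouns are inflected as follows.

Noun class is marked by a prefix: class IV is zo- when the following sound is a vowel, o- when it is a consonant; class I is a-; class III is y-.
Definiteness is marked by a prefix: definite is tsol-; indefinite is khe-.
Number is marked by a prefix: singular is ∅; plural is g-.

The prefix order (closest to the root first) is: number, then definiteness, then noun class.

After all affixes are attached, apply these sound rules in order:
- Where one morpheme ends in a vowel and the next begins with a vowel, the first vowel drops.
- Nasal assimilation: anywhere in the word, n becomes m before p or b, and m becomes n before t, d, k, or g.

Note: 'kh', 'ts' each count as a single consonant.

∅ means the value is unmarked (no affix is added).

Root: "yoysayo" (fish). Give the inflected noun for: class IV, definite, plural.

Attach number plural g- → gyoysayo.
Attach definiteness definite tsol- → tsolgyoysayo.
Attach noun class class IV o- (before consonant 'ts') → otsolgyoysayo.
Vowel deletion: no change.
Nasal assimilation: no change.

otsolgyoysayo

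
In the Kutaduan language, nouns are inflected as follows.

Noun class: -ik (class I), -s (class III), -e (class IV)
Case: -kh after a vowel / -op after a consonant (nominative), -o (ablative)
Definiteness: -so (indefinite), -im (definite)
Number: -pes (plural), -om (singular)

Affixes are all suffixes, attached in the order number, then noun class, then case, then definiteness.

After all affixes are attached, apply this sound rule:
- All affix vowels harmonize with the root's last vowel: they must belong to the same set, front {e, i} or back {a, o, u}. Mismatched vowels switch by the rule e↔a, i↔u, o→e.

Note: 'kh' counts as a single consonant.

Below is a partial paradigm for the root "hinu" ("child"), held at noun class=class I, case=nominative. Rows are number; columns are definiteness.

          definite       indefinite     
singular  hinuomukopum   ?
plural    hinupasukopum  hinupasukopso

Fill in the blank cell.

Attach number singular -om → hinuom.
Attach noun class class I -ik → hinuomik.
Attach case nominative -op (after consonant 'k') → hinuomikop.
Attach definiteness indefinite -so → hinuomikopso.
Apply vowel harmony: hinuomikopso → hinuomukopso.

hinuomukopso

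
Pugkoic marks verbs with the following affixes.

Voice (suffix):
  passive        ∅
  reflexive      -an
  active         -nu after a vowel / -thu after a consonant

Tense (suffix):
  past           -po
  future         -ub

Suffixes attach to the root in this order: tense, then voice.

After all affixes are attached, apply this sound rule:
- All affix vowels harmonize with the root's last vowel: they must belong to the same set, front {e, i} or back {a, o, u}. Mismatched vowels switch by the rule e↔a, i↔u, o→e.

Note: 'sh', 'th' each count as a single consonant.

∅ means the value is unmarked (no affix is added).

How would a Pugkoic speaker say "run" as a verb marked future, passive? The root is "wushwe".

wushweib

Attach tense future -ub → wushweub.
voice = passive: zero marking, form stays wushweub.
Apply vowel harmony: wushweub → wushweib.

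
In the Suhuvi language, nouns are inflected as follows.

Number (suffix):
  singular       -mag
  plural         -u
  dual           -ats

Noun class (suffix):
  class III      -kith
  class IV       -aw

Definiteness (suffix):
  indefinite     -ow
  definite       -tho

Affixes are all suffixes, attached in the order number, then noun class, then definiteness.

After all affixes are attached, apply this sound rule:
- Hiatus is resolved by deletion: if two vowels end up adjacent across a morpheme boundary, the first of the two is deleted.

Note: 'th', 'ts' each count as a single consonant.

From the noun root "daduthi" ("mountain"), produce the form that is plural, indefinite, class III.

Attach number plural -u → daduthiu.
Attach noun class class III -kith → daduthiukith.
Attach definiteness indefinite -ow → daduthiukithow.
Apply vowel deletion: daduthiukithow → daduthukithow.

daduthukithow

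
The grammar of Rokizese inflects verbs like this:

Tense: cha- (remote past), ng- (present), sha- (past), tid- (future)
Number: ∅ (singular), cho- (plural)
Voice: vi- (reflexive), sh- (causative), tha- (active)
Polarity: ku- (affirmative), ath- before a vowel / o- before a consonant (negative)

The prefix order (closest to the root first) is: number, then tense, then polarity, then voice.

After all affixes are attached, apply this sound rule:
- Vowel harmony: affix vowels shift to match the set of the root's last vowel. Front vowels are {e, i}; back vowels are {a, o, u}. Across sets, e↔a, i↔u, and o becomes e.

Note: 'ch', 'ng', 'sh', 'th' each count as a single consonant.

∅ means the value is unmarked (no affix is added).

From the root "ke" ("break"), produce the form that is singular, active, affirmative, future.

thekitidke

number = singular: zero marking, form stays ke.
Attach tense future tid- → tidke.
Attach polarity affirmative ku- → kutidke.
Attach voice active tha- → thakutidke.
Apply vowel harmony: thakutidke → thekitidke.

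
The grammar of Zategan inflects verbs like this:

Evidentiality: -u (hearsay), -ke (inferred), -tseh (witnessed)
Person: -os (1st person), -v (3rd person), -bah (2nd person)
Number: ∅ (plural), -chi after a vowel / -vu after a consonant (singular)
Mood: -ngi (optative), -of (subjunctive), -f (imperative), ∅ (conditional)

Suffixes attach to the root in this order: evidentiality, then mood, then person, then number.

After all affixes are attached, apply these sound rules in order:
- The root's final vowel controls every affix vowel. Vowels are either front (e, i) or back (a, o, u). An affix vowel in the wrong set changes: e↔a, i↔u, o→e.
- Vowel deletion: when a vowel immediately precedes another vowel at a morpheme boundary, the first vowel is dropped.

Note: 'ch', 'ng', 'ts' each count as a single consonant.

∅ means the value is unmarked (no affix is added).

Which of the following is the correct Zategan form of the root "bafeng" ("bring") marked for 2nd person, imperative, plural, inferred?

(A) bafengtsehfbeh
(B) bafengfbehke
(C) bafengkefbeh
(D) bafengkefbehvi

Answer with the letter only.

Attach evidentiality inferred -ke → bafengke.
Attach mood imperative -f → bafengkef.
Attach person 2nd person -bah → bafengkefbah.
number = plural: zero marking, form stays bafengkefbah.
Apply vowel harmony: bafengkefbah → bafengkefbeh.
Vowel deletion: no change.
So the correct form is bafengkefbeh, option (C).
(A) bafengtsehfbeh is wrong: it uses witnessed instead of inferred for evidentiality.
(D) bafengkefbehvi is wrong: it uses singular instead of plural for number.
(B) bafengfbehke is wrong: it has the affixes in the wrong order.

C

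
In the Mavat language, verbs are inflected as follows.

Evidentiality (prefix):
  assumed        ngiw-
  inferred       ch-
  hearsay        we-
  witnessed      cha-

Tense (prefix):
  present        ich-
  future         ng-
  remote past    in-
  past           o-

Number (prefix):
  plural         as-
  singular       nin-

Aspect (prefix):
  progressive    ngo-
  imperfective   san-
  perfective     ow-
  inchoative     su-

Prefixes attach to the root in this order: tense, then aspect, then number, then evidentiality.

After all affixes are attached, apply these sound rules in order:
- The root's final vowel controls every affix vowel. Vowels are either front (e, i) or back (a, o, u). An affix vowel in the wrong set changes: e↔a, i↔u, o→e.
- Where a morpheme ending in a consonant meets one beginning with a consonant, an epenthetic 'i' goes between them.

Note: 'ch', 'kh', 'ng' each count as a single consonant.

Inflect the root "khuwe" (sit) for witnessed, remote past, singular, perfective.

cheninewinikhuwe

Attach tense remote past in- → inkhuwe.
Attach aspect perfective ow- → owinkhuwe.
Attach number singular nin- → ninowinkhuwe.
Attach evidentiality witnessed cha- → chaninowinkhuwe.
Apply vowel harmony: chaninowinkhuwe → cheninewinkhuwe.
Apply epenthesis: cheninewinkhuwe → cheninewinikhuwe.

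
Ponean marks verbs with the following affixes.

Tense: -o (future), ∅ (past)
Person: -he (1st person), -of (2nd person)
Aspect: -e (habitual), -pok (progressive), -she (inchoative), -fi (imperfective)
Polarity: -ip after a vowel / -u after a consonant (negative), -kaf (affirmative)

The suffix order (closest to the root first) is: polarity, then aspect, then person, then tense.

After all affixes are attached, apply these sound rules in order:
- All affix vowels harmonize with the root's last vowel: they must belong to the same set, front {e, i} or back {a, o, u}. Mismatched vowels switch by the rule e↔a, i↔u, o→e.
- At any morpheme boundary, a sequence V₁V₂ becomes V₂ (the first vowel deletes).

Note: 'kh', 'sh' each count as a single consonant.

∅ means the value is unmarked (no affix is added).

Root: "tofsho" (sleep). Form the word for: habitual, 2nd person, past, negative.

Attach polarity negative -ip (after vowel 'o') → tofshoip.
Attach aspect habitual -e → tofshoipe.
Attach person 2nd person -of → tofshoipeof.
tense = past: zero marking, form stays tofshoipeof.
Apply vowel harmony: tofshoipeof → tofshoupaof.
Apply vowel deletion: tofshoupaof → tofshupof.

tofshupof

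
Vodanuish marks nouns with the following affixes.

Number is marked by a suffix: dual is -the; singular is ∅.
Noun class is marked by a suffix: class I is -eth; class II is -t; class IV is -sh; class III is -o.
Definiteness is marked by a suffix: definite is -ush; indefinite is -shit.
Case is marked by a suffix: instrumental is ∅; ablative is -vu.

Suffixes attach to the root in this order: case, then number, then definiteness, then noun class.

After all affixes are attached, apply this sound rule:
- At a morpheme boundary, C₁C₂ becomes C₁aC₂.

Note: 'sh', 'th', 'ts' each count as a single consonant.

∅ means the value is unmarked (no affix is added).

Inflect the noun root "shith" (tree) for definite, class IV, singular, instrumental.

case = instrumental: zero marking, form stays shith.
number = singular: zero marking, form stays shith.
Attach definiteness definite -ush → shithush.
Attach noun class class IV -sh → shithushsh.
Apply epenthesis: shithushsh → shithushash.

shithushash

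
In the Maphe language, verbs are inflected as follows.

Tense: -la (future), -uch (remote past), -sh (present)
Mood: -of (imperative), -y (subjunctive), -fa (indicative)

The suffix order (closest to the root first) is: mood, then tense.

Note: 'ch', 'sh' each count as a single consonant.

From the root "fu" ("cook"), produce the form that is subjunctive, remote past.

Attach mood subjunctive -y → fuy.
Attach tense remote past -uch → fuyuch.

fuyuch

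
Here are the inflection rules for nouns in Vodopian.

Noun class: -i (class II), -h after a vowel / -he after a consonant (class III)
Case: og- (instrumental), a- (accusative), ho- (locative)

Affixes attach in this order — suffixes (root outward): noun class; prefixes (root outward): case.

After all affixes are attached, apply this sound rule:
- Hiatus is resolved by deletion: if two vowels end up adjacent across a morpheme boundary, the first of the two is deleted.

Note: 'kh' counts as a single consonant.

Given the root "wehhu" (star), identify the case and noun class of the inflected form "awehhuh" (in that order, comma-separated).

Segment: a-wehhu-h.
case: a- → accusative.
noun class: -h/he → class III.

accusative, class III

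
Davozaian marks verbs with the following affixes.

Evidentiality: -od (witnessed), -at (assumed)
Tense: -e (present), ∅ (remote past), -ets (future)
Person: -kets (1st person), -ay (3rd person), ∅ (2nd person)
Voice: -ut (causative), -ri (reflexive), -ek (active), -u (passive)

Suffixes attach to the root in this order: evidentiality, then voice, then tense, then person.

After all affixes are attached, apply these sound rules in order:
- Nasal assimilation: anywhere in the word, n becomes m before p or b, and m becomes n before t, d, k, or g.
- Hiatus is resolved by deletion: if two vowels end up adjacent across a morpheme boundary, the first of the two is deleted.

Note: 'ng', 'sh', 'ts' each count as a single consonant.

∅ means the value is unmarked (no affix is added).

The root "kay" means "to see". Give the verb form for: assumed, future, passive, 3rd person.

kayatetsay

Attach evidentiality assumed -at → kayat.
Attach voice passive -u → kayatu.
Attach tense future -ets → kayatuets.
Attach person 3rd person -ay → kayatuetsay.
Nasal assimilation: no change.
Apply vowel deletion: kayatuetsay → kayatetsay.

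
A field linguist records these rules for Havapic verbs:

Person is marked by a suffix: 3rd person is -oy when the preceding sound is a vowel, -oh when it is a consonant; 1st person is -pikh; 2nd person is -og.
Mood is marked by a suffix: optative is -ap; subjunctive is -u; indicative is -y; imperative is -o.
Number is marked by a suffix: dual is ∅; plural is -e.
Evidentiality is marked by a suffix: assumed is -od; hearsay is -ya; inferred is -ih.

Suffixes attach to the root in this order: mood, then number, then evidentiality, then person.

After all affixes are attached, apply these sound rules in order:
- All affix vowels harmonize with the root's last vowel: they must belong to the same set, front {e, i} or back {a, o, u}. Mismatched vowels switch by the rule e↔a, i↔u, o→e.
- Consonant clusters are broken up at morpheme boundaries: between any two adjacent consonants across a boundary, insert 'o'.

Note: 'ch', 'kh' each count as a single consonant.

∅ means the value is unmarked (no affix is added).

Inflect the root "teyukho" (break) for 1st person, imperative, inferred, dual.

Attach mood imperative -o → teyukhoo.
number = dual: zero marking, form stays teyukhoo.
Attach evidentiality inferred -ih → teyukhooih.
Attach person 1st person -pikh → teyukhooihpikh.
Apply vowel harmony: teyukhooihpikh → teyukhoouhpukh.
Apply epenthesis: teyukhoouhpukh → teyukhoouhopukh.

teyukhoouhopukh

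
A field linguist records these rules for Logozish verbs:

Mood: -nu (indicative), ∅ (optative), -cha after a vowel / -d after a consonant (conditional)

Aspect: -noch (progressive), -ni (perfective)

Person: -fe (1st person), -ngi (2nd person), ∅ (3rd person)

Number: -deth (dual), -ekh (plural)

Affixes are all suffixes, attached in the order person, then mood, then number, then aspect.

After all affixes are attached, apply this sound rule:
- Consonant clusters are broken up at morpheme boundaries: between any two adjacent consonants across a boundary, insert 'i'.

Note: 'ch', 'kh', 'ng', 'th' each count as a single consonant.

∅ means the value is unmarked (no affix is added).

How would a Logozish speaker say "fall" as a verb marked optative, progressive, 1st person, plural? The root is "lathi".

lathifeekhinoch

Attach person 1st person -fe → lathife.
mood = optative: zero marking, form stays lathife.
Attach number plural -ekh → lathifeekh.
Attach aspect progressive -noch → lathifeekhnoch.
Apply epenthesis: lathifeekhnoch → lathifeekhinoch.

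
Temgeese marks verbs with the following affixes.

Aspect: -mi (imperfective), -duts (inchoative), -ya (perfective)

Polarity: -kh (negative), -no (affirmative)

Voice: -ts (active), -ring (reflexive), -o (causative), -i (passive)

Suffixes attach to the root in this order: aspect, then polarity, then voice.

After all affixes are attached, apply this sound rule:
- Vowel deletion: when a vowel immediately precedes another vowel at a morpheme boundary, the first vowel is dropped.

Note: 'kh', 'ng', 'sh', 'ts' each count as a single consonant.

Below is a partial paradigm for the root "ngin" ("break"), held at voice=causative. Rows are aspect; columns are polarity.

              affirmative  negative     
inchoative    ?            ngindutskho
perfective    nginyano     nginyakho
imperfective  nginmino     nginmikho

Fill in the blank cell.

Attach aspect inchoative -duts → nginduts.
Attach polarity affirmative -no → ngindutsno.
Attach voice causative -o → ngindutsnoo.
Apply vowel deletion: ngindutsnoo → ngindutsno.

ngindutsno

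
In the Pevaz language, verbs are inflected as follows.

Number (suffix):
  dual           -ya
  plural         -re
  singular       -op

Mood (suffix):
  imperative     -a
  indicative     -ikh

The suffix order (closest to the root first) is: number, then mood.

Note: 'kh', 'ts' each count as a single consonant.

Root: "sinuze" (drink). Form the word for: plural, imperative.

Attach number plural -re → sinuzere.
Attach mood imperative -a → sinuzerea.

sinuzerea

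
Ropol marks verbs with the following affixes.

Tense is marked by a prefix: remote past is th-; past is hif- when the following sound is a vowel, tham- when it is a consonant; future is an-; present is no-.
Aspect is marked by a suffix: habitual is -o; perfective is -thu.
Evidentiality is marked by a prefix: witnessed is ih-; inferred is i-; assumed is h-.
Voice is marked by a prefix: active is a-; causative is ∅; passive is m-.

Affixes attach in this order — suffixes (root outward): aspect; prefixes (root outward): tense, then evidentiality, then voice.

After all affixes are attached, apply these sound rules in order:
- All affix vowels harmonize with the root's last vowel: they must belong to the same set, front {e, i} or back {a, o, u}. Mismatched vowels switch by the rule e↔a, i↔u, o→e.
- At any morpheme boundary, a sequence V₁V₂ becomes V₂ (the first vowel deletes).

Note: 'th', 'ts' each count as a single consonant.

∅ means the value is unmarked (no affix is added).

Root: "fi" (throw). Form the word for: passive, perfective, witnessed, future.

Attach tense future an- → anfi.
Attach evidentiality witnessed ih- → ihanfi.
Attach aspect perfective -thu → ihanfithu.
Attach voice passive m- → mihanfithu.
Apply vowel harmony: mihanfithu → mihenfithi.
Vowel deletion: no change.

mihenfithi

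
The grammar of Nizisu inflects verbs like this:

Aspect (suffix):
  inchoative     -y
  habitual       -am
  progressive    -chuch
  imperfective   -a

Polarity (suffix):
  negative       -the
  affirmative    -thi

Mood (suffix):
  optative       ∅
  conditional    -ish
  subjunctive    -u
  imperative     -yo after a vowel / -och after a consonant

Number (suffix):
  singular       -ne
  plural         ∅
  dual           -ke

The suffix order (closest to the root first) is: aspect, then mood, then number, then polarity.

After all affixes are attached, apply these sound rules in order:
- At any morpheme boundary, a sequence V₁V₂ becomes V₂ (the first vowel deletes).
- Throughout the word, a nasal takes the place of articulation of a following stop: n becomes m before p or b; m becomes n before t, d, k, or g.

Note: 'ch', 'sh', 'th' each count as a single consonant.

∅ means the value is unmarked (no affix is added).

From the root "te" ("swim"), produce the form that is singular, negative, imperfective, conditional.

Attach aspect imperfective -a → tea.
Attach mood conditional -ish → teaish.
Attach number singular -ne → teaishne.
Attach polarity negative -the → teaishnethe.
Apply vowel deletion: teaishnethe → tishnethe.
Nasal assimilation: no change.

tishnethe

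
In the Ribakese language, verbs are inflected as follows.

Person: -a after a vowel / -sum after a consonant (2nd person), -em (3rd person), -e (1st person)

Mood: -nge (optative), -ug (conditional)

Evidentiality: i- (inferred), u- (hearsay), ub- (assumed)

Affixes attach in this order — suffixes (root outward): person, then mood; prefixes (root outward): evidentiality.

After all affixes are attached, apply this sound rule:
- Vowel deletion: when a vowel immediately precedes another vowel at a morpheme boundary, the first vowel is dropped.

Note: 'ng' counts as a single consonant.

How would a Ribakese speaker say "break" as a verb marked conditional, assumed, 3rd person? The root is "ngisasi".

Attach evidentiality assumed ub- → ubngisasi.
Attach person 3rd person -em → ubngisasiem.
Attach mood conditional -ug → ubngisasiemug.
Apply vowel deletion: ubngisasiemug → ubngisasemug.

ubngisasemug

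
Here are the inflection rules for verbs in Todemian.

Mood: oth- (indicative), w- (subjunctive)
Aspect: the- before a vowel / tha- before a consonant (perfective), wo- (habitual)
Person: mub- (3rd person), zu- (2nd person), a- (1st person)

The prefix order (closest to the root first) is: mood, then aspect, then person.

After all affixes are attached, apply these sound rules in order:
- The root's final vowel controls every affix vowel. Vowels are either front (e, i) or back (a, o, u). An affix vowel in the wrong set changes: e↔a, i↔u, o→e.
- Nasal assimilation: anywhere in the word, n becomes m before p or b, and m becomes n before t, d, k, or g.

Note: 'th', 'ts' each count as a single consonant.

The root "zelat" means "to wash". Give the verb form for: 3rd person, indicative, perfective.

mubthaothzelat

Attach mood indicative oth- → othzelat.
Attach aspect perfective the- (before vowel 'o') → theothzelat.
Attach person 3rd person mub- → mubtheothzelat.
Apply vowel harmony: mubtheothzelat → mubthaothzelat.
Nasal assimilation: no change.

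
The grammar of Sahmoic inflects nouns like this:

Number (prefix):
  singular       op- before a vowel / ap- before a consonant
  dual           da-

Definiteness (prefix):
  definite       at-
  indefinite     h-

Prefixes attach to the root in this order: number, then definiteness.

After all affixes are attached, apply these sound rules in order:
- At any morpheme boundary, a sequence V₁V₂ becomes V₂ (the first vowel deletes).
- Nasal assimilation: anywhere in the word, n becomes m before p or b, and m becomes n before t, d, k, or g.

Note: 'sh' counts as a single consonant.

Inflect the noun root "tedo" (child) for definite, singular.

ataptedo

Attach number singular ap- (before consonant 't') → aptedo.
Attach definiteness definite at- → ataptedo.
Vowel deletion: no change.
Nasal assimilation: no change.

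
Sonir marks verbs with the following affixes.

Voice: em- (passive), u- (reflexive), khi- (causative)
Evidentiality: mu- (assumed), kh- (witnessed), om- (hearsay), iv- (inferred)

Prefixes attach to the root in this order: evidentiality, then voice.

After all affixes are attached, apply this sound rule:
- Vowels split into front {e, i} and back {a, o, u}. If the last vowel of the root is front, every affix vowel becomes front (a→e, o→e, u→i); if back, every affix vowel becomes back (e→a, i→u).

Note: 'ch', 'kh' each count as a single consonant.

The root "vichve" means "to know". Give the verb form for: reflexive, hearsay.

iemvichve

Attach evidentiality hearsay om- → omvichve.
Attach voice reflexive u- → uomvichve.
Apply vowel harmony: uomvichve → iemvichve.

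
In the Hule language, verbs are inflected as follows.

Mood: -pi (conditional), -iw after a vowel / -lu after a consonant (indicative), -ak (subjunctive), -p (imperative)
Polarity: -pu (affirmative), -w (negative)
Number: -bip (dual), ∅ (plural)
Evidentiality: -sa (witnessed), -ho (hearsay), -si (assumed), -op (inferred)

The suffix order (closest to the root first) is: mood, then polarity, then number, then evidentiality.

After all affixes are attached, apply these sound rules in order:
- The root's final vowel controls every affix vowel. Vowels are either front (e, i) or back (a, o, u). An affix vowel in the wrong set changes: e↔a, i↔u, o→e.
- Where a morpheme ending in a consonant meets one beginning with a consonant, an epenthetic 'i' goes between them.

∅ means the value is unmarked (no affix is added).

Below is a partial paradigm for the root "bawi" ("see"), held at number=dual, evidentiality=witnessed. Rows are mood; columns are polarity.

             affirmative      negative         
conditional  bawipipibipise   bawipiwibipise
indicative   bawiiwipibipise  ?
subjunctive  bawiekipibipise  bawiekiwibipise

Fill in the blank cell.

Attach mood indicative -iw (after vowel 'i') → bawiiw.
Attach polarity negative -w → bawiiww.
Attach number dual -bip → bawiiwwbip.
Attach evidentiality witnessed -sa → bawiiwwbipsa.
Apply vowel harmony: bawiiwwbipsa → bawiiwwbipse.
Apply epenthesis: bawiiwwbipse → bawiiwiwibipise.

bawiiwiwibipise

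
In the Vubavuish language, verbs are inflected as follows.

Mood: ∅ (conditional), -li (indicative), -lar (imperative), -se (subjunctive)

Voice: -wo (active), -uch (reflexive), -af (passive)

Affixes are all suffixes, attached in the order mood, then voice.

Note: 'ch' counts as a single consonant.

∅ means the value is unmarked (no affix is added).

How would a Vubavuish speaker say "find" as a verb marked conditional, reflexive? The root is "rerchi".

mood = conditional: zero marking, form stays rerchi.
Attach voice reflexive -uch → rerchiuch.

rerchiuch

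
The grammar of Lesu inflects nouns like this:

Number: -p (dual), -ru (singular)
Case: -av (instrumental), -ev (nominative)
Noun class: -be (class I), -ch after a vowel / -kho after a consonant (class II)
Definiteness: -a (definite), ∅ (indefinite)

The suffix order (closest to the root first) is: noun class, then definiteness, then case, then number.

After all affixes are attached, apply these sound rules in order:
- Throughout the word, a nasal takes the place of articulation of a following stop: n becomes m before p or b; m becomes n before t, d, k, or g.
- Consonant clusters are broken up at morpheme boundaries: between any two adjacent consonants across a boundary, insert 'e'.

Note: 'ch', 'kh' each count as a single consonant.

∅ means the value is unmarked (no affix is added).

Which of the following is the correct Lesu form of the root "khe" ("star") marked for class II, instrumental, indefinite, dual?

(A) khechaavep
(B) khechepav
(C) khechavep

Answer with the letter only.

Attach noun class class II -ch (after vowel 'e') → khech.
definiteness = indefinite: zero marking, form stays khech.
Attach case instrumental -av → khechav.
Attach number dual -p → khechavp.
Nasal assimilation: no change.
Apply epenthesis: khechavp → khechavep.
So the correct form is khechavep, option (C).
(B) khechepav is wrong: it has the affixes in the wrong order.
(A) khechaavep is wrong: it uses definite instead of indefinite for definiteness.

C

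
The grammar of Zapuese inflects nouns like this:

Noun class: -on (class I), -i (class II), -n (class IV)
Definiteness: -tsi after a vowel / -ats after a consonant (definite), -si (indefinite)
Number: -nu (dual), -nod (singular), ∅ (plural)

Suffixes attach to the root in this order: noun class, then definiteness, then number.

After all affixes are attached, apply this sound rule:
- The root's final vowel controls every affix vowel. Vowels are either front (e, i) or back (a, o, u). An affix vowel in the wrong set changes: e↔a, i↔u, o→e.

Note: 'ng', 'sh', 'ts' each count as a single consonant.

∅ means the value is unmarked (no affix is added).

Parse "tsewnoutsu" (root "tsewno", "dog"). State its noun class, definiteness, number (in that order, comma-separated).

Segment: tsewno-i-tsi.
noun class: -i → class II.
definiteness: -tsi/ats → definite.
number: ∅ → plural.

class II, definite, plural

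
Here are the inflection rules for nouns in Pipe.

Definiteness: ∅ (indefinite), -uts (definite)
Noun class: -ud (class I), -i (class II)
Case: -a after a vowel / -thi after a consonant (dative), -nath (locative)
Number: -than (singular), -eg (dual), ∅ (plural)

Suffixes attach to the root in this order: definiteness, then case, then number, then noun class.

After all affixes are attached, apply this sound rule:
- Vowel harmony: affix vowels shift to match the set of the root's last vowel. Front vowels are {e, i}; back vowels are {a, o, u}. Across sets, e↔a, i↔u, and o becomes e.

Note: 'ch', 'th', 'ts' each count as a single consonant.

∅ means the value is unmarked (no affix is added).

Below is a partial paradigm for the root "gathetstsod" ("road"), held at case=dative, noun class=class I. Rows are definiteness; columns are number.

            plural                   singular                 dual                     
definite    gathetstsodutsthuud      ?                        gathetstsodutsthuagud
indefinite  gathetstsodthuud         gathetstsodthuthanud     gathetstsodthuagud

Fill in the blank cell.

gathetstsodutsthuthanud

Attach definiteness definite -uts → gathetstsoduts.
Attach case dative -thi (after consonant 'ts') → gathetstsodutsthi.
Attach number singular -than → gathetstsodutsthithan.
Attach noun class class I -ud → gathetstsodutsthithanud.
Apply vowel harmony: gathetstsodutsthithanud → gathetstsodutsthuthanud.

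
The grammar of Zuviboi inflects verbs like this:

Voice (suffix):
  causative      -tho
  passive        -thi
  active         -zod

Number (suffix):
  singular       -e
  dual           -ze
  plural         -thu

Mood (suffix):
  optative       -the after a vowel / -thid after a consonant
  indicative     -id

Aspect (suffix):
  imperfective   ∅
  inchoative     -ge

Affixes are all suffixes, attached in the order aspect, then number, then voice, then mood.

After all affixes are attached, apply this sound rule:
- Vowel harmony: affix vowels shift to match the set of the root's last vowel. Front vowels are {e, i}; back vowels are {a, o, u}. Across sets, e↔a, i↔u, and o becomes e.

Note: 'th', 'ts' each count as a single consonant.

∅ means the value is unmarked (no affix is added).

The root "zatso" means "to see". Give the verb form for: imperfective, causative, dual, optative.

aspect = imperfective: zero marking, form stays zatso.
Attach number dual -ze → zatsoze.
Attach voice causative -tho → zatsozetho.
Attach mood optative -the (after vowel 'o') → zatsozethothe.
Apply vowel harmony: zatsozethothe → zatsozathotha.

zatsozathotha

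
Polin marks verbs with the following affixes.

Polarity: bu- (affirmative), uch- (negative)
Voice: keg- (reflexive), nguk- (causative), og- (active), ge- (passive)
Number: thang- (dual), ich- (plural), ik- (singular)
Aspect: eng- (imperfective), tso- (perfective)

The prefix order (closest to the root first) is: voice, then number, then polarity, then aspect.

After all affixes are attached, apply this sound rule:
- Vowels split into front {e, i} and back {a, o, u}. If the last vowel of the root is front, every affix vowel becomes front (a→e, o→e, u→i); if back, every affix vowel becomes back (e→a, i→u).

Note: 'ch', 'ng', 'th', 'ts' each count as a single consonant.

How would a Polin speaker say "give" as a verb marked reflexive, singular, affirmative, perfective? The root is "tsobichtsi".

Attach voice reflexive keg- → kegtsobichtsi.
Attach number singular ik- → ikkegtsobichtsi.
Attach polarity affirmative bu- → buikkegtsobichtsi.
Attach aspect perfective tso- → tsobuikkegtsobichtsi.
Apply vowel harmony: tsobuikkegtsobichtsi → tsebiikkegtsobichtsi.

tsebiikkegtsobichtsi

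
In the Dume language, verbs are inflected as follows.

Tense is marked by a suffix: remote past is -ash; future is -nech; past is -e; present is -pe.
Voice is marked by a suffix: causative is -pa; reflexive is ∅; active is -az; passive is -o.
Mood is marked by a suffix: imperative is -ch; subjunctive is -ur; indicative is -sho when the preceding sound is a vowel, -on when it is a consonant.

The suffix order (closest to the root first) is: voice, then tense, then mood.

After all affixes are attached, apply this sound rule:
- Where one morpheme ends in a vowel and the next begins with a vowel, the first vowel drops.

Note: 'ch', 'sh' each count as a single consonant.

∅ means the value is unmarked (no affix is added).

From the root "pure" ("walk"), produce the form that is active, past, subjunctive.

Attach voice active -az → pureaz.
Attach tense past -e → pureaze.
Attach mood subjunctive -ur → pureazeur.
Apply vowel deletion: pureazeur → purazur.

purazur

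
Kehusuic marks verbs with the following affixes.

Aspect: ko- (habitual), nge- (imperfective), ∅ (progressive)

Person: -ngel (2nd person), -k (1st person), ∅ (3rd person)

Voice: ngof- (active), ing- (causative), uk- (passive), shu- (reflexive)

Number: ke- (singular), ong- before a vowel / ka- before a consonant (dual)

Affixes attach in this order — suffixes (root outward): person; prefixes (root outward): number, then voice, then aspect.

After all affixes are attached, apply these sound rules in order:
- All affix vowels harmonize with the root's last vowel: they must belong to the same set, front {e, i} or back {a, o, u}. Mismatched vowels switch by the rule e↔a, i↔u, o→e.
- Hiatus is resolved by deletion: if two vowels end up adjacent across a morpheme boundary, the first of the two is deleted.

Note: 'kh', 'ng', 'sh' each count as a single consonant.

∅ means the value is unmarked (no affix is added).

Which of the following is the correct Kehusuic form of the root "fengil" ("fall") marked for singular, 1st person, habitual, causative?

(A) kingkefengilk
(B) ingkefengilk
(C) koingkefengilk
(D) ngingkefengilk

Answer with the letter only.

Attach number singular ke- → kefengil.
Attach voice causative ing- → ingkefengil.
Attach person 1st person -k → ingkefengilk.
Attach aspect habitual ko- → koingkefengilk.
Apply vowel harmony: koingkefengilk → keingkefengilk.
Apply vowel deletion: keingkefengilk → kingkefengilk.
So the correct form is kingkefengilk, option (A).
(D) ngingkefengilk is wrong: it uses imperfective instead of habitual for aspect.
(C) koingkefengilk is wrong: it fails to apply the sound rule(s).
(B) ingkefengilk is wrong: it uses progressive instead of habitual for aspect.

A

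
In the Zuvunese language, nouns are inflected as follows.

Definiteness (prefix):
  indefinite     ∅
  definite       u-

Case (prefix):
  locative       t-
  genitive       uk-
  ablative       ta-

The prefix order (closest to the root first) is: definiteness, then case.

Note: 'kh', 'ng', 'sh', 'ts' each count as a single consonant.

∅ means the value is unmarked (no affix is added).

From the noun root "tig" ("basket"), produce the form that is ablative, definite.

tautig

Attach definiteness definite u- → utig.
Attach case ablative ta- → tautig.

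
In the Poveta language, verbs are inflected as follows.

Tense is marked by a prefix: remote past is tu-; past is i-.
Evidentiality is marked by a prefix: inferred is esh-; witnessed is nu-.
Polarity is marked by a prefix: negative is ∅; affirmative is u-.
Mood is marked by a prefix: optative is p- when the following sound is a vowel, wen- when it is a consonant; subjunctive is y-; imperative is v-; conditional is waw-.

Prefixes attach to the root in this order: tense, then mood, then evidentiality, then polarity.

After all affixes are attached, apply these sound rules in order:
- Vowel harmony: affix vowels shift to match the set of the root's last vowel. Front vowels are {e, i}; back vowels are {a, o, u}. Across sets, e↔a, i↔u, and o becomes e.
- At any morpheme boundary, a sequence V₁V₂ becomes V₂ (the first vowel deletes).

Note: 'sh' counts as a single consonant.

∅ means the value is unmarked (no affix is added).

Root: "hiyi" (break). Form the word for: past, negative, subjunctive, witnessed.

Attach tense past i- → ihiyi.
Attach mood subjunctive y- → yihiyi.
Attach evidentiality witnessed nu- → nuyihiyi.
polarity = negative: zero marking, form stays nuyihiyi.
Apply vowel harmony: nuyihiyi → niyihiyi.
Vowel deletion: no change.

niyihiyi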